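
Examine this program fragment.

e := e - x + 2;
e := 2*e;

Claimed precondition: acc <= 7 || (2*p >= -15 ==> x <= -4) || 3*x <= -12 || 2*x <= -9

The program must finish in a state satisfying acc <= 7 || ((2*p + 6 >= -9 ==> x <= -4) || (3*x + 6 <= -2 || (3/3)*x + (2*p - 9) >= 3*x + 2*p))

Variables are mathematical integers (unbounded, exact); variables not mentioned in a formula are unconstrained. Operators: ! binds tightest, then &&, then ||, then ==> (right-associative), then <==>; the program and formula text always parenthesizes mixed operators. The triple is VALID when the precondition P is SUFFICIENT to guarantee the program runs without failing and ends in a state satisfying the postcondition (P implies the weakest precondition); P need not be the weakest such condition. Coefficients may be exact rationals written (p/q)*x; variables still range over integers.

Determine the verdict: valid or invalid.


Working backward. After the program, the postcondition acc <= 7 || ((2*p + 6 >= -9 ==> x <= -4) || (3*x + 6 <= -2 || (3/3)*x + (2*p - 9) >= 3*x + 2*p)) must hold; in canonical form it is acc <= 7 || (2*p >= -15 ==> x <= -4) || 3*x <= -8 || 2*x <= -9.
Before e := 2*e: acc <= 7 || (2*p >= -15 ==> x <= -4) || 3*x <= -8 || 2*x <= -9
Before e := e - x + 2: acc <= 7 || (2*p >= -15 ==> x <= -4) || 3*x <= -8 || 2*x <= -9
The weakest precondition is acc <= 7 || (2*p >= -15 ==> x <= -4) || 3*x <= -8 || 2*x <= -9.
Check whether acc <= 7 || (2*p >= -15 ==> x <= -4) || 3*x <= -12 || 2*x <= -9 implies it.
Every state satisfying the precondition satisfies the weakest precondition: the implication holds.
Answer: valid


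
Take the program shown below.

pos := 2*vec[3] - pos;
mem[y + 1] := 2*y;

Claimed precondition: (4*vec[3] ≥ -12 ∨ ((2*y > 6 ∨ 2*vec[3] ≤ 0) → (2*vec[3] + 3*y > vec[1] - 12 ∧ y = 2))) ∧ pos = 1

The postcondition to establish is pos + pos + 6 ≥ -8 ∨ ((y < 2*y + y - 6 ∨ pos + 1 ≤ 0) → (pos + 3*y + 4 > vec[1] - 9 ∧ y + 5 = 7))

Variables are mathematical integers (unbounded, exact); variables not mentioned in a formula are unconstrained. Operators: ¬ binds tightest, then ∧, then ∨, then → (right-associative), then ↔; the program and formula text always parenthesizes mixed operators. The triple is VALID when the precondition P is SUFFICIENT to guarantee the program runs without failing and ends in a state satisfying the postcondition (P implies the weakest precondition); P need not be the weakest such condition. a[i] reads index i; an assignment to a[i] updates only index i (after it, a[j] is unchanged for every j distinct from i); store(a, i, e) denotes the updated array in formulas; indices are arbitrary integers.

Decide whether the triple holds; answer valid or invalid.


Working backward. After the program, the postcondition pos + pos + 6 ≥ -8 ∨ ((y < 2*y + y - 6 ∨ pos + 1 ≤ 0) → (pos + 3*y + 4 > vec[1] - 9 ∧ y + 5 = 7)) must hold; in canonical form it is 2*pos ≥ -14 ∨ ((2*y > 6 ∨ pos ≤ -1) → (pos + 3*y > vec[1] - 13 ∧ y = 2)).
Before mem[y + 1] := 2*y: 2*pos ≥ -14 ∨ ((2*y > 6 ∨ pos ≤ -1) → (pos + 3*y > vec[1] - 13 ∧ y = 2))
Before pos := 2*vec[3] - pos: 4*vec[3] ≥ 2*pos - 14 ∨ ((2*y > 6 ∨ 2*vec[3] ≤ pos - 1) → (2*vec[3] + 3*y > vec[1] + pos - 13 ∧ y = 2))
The weakest precondition is 4*vec[3] ≥ 2*pos - 14 ∨ ((2*y > 6 ∨ 2*vec[3] ≤ pos - 1) → (2*vec[3] + 3*y > vec[1] + pos - 13 ∧ y = 2)).
Check whether (4*vec[3] ≥ -12 ∨ ((2*y > 6 ∨ 2*vec[3] ≤ 0) → (2*vec[3] + 3*y > vec[1] - 12 ∧ y = 2))) ∧ pos = 1 implies it.
Every state satisfying the precondition satisfies the weakest precondition: the implication holds.
Answer: valid


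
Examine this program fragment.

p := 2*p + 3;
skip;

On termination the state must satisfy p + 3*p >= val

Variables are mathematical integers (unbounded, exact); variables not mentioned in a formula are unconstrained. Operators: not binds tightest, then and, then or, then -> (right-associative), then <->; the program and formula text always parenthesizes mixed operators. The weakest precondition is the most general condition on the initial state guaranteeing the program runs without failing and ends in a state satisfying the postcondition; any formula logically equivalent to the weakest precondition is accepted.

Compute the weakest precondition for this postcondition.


Working backward. After the program, the postcondition p + 3*p >= val must hold; in canonical form it is 4*p >= val.
Before skip: 4*p >= val
Before p := 2*p + 3: 8*p >= val - 12
Answer: WP = 8*p >= val - 12


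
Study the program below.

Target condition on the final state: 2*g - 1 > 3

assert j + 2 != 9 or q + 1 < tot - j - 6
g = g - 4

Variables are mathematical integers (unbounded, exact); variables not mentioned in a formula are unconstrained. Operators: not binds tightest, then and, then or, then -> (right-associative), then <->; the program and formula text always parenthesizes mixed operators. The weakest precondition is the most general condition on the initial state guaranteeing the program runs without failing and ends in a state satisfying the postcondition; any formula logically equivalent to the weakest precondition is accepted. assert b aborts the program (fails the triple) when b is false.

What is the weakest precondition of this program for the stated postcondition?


Working backward. After the program, the postcondition 2*g - 1 > 3 must hold; in canonical form it is 2*g > 4.
Before g := g - 4: 2*g > 12
Before assert j + 2 != 9 or q + 1 < tot - j - 6: (j != 7 or j + q < tot - 7) and 2*g > 12
Answer: WP = (j != 7 or j + q < tot - 7) and 2*g > 12


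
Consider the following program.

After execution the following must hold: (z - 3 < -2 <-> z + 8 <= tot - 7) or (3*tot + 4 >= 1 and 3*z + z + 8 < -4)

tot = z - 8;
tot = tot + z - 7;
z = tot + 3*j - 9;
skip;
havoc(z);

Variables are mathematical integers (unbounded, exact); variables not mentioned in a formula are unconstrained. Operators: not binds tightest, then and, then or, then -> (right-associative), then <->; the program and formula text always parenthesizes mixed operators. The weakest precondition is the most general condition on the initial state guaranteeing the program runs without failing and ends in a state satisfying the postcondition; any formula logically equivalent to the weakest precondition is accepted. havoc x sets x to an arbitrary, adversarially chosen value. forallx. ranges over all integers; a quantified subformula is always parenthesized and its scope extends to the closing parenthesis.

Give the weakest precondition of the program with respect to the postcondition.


Working backward. After the program, the postcondition (z - 3 < -2 <-> z + 8 <= tot - 7) or (3*tot + 4 >= 1 and 3*z + z + 8 < -4) must hold; in canonical form it is (z < 1 <-> z <= tot - 15) or (3*tot >= -3 and 4*z < -12).
Before havoc z: forall z_1. ((z_1 < 1 <-> z_1 <= tot - 15) or (3*tot >= -3 and 4*z_1 < -12))
Before skip: forall z_1. ((z_1 < 1 <-> z_1 <= tot - 15) or (3*tot >= -3 and 4*z_1 < -12))
Before z := tot + 3*j - 9: forall z_1. ((z_1 < 1 <-> z_1 <= tot - 15) or (3*tot >= -3 and 4*z_1 < -12))
Before tot := tot + z - 7: forall z_1. ((z_1 < 1 <-> z_1 <= tot + z - 22) or (3*tot + 3*z >= 18 and 4*z_1 < -12))
Before tot := z - 8: forall z_1. ((z_1 < 1 <-> z_1 <= 2*z - 30) or (6*z >= 42 and 4*z_1 < -12))
Answer: WP = forall z_1. ((z_1 < 1 <-> z_1 <= 2*z - 30) or (6*z >= 42 and 4*z_1 < -12))


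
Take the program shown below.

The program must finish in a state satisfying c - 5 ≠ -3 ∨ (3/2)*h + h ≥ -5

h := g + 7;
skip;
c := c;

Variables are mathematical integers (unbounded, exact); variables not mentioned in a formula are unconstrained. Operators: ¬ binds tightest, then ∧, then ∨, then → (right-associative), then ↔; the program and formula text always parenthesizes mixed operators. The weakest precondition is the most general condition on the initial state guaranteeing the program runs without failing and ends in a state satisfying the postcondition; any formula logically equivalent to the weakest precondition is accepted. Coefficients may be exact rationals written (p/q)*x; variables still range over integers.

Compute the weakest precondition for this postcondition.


Working backward. After the program, the postcondition c - 5 ≠ -3 ∨ (3/2)*h + h ≥ -5 must hold; in canonical form it is c ≠ 2 ∨ (5/2)*h ≥ -5.
Before c := c: c ≠ 2 ∨ (5/2)*h ≥ -5
Before skip: c ≠ 2 ∨ (5/2)*h ≥ -5
Before h := g + 7: c ≠ 2 ∨ (5/2)*g ≥ -45/2
Answer: WP = c ≠ 2 ∨ (5/2)*g ≥ -45/2


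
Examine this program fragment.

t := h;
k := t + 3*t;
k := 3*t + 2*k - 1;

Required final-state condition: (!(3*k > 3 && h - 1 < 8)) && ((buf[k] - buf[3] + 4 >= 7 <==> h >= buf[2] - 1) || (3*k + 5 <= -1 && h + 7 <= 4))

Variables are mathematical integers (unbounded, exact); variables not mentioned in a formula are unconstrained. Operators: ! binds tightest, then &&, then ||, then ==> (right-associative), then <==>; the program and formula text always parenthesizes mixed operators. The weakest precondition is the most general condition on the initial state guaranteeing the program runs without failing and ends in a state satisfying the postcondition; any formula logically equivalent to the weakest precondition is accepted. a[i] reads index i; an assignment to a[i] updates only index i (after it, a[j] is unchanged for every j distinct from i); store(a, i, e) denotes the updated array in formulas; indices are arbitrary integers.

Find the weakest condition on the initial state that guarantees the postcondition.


Working backward. After the program, the postcondition (!(3*k > 3 && h - 1 < 8)) && ((buf[k] - buf[3] + 4 >= 7 <==> h >= buf[2] - 1) || (3*k + 5 <= -1 && h + 7 <= 4)) must hold; in canonical form it is (!(3*k > 3 && h < 9)) && ((buf[k] >= buf[3] + 3 <==> h >= buf[2] - 1) || (3*k <= -6 && h <= -3)).
Before k := 3*t + 2*k - 1: (!(6*k + 9*t > 6 && h < 9)) && ((buf[2*k + 3*t - 1] >= buf[3] + 3 <==> h >= buf[2] - 1) || (6*k + 9*t <= -3 && h <= -3))
Before k := t + 3*t: (!(33*t > 6 && h < 9)) && ((buf[11*t - 1] >= buf[3] + 3 <==> h >= buf[2] - 1) || (33*t <= -3 && h <= -3))
Before t := h: (!(33*h > 6 && h < 9)) && ((buf[11*h - 1] >= buf[3] + 3 <==> h >= buf[2] - 1) || (33*h <= -3 && h <= -3))
Answer: WP = (!(33*h > 6 && h < 9)) && ((buf[11*h - 1] >= buf[3] + 3 <==> h >= buf[2] - 1) || (33*h <= -3 && h <= -3))


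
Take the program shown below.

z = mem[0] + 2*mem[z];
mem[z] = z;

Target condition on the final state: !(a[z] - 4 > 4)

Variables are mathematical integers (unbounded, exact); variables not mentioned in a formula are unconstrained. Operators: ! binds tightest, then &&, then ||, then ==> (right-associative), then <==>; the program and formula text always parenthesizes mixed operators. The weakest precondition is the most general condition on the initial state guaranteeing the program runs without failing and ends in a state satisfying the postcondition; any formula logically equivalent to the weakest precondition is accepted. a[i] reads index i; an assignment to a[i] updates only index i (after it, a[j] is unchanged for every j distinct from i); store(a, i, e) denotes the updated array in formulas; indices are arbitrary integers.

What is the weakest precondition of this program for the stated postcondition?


Working backward. After the program, the postcondition !(a[z] - 4 > 4) must hold; in canonical form it is !(a[z] > 8).
Before mem[z] := z: !(a[z] > 8)
Before z := mem[0] + 2*mem[z]: !(a[mem[0] + 2*mem[z]] > 8)
Answer: WP = !(a[mem[0] + 2*mem[z]] > 8)


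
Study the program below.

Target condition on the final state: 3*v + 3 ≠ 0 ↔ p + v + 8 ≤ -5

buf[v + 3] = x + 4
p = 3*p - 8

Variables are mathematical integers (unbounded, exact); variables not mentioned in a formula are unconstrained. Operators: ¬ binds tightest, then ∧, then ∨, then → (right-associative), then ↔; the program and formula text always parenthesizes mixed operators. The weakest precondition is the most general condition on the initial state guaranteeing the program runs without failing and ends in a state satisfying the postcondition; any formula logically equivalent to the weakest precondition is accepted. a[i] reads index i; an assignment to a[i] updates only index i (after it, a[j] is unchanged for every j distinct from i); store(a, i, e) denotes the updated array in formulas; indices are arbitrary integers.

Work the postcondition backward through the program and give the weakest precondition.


Working backward. After the program, the postcondition 3*v + 3 ≠ 0 ↔ p + v + 8 ≤ -5 must hold; in canonical form it is 3*v ≠ -3 ↔ p + v ≤ -13.
Before p := 3*p - 8: 3*v ≠ -3 ↔ 3*p + v ≤ -5
Before buf[v + 3] := x + 4: 3*v ≠ -3 ↔ 3*p + v ≤ -5
Answer: WP = 3*v ≠ -3 ↔ 3*p + v ≤ -5


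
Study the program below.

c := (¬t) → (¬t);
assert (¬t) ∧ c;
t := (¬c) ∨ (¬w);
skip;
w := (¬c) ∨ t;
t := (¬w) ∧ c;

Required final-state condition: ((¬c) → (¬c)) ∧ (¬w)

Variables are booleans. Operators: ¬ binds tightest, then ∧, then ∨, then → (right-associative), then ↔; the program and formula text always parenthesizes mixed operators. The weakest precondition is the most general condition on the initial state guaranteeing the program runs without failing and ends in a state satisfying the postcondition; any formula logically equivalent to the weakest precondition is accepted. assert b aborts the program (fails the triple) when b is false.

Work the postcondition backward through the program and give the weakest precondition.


Working backward. After the program, the postcondition ((¬c) → (¬c)) ∧ (¬w) must hold; in canonical form it is ¬w.
Before t := (¬w) ∧ c: ¬w
Before w := (¬c) ∨ t: ¬((¬c) ∨ t)
Before skip: ¬((¬c) ∨ t)
Before t := (¬c) ∨ (¬w): ¬((¬c) ∨ (¬w))
Before assert (¬t) ∧ c: (¬t) ∧ c ∧ (¬((¬c) ∨ (¬w)))
Before c := (¬t) → (¬t): (¬t) ∧ w
Answer: WP = (¬t) ∧ w


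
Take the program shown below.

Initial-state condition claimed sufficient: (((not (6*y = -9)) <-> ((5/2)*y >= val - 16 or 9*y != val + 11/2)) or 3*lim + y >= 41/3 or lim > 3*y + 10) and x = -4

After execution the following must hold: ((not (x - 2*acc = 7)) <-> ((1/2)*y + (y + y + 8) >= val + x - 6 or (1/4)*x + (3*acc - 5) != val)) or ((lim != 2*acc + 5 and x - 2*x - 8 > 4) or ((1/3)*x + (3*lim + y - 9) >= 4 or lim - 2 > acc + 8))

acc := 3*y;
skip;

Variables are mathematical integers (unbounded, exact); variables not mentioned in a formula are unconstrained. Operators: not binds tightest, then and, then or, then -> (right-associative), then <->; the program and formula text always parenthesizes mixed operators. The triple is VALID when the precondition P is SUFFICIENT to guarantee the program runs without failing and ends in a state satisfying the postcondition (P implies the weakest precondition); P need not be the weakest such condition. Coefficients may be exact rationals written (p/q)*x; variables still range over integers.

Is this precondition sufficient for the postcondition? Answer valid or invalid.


Working backward. After the program, the postcondition ((not (x - 2*acc = 7)) <-> ((1/2)*y + (y + y + 8) >= val + x - 6 or (1/4)*x + (3*acc - 5) != val)) or ((lim != 2*acc + 5 and x - 2*x - 8 > 4) or ((1/3)*x + (3*lim + y - 9) >= 4 or lim - 2 > acc + 8)) must hold; in canonical form it is ((not (x = 2*acc + 7)) <-> ((5/2)*y >= val + x - 14 or 3*acc + (1/4)*x != val + 5)) or (lim != 2*acc + 5 and x < -12) or 3*lim + (1/3)*x + y >= 13 or lim > acc + 10.
Before skip: ((not (x = 2*acc + 7)) <-> ((5/2)*y >= val + x - 14 or 3*acc + (1/4)*x != val + 5)) or (lim != 2*acc + 5 and x < -12) or 3*lim + (1/3)*x + y >= 13 or lim > acc + 10
Before acc := 3*y: ((not (x = 6*y + 7)) <-> ((5/2)*y >= val + x - 14 or (1/4)*x + 9*y != val + 5)) or (lim != 6*y + 5 and x < -12) or 3*lim + (1/3)*x + y >= 13 or lim > 3*y + 10
The weakest precondition is ((not (x = 6*y + 7)) <-> ((5/2)*y >= val + x - 14 or (1/4)*x + 9*y != val + 5)) or (lim != 6*y + 5 and x < -12) or 3*lim + (1/3)*x + y >= 13 or lim > 3*y + 10.
Check whether (((not (6*y = -9)) <-> ((5/2)*y >= val - 16 or 9*y != val + 11/2)) or 3*lim + y >= 41/3 or lim > 3*y + 10) and x = -4 implies it.
Countermodel: at the initial state lim = 0, val = 30, x = -4, y = 4, the precondition holds but the weakest precondition fails.
Answer: invalid


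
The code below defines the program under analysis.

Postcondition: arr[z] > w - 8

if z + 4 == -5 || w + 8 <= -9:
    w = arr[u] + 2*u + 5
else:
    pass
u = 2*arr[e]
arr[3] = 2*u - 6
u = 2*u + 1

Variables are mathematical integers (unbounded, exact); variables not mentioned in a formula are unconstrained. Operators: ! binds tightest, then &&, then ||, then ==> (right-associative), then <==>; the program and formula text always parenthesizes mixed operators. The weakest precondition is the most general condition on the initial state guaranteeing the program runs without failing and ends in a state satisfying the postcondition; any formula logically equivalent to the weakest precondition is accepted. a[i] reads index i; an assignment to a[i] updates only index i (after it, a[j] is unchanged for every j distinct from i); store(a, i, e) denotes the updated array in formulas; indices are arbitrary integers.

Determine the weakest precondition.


Working backward. After the program, arr[z] > w - 8 must hold.
Before u := 2*u + 1: arr[z] > w - 8
Before arr[3] := 2*u - 6: store(arr, 3, 2*u - 6)[z] > w - 8
Before u := 2*arr[e]: store(arr, 3, 4*arr[e] - 6)[z] > w - 8
Then branch requires store(arr, 3, 4*arr[e] - 6)[z] > arr[u] + 2*u - 3; else branch requires store(arr, 3, 4*arr[e] - 6)[z] > w - 8.
Before the if: ((z == -9 || w <= -17) ==> store(arr, 3, 4*arr[e] - 6)[z] > arr[u] + 2*u - 3) && ((!(z == -9 || w <= -17)) ==> store(arr, 3, 4*arr[e] - 6)[z] > w - 8)
Answer: WP = ((z == -9 || w <= -17) ==> store(arr, 3, 4*arr[e] - 6)[z] > arr[u] + 2*u - 3) && ((!(z == -9 || w <= -17)) ==> store(arr, 3, 4*arr[e] - 6)[z] > w - 8)


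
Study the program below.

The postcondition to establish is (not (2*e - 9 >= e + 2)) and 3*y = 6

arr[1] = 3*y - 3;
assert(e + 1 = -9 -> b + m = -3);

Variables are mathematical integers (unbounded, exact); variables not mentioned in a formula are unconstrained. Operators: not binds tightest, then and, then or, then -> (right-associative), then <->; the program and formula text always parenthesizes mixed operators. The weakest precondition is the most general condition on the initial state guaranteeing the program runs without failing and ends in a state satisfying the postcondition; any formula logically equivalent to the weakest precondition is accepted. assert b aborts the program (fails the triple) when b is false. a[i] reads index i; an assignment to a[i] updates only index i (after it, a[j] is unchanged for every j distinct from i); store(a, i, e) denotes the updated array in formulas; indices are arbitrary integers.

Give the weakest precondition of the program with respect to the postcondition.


Working backward. After the program, the postcondition (not (2*e - 9 >= e + 2)) and 3*y = 6 must hold; in canonical form it is (not (e >= 11)) and 3*y = 6.
Before assert e + 1 = -9 -> b + m = -3: (e = -10 -> b + m = -3) and (not (e >= 11)) and 3*y = 6
Before arr[1] := 3*y - 3: (e = -10 -> b + m = -3) and (not (e >= 11)) and 3*y = 6
Answer: WP = (e = -10 -> b + m = -3) and (not (e >= 11)) and 3*y = 6


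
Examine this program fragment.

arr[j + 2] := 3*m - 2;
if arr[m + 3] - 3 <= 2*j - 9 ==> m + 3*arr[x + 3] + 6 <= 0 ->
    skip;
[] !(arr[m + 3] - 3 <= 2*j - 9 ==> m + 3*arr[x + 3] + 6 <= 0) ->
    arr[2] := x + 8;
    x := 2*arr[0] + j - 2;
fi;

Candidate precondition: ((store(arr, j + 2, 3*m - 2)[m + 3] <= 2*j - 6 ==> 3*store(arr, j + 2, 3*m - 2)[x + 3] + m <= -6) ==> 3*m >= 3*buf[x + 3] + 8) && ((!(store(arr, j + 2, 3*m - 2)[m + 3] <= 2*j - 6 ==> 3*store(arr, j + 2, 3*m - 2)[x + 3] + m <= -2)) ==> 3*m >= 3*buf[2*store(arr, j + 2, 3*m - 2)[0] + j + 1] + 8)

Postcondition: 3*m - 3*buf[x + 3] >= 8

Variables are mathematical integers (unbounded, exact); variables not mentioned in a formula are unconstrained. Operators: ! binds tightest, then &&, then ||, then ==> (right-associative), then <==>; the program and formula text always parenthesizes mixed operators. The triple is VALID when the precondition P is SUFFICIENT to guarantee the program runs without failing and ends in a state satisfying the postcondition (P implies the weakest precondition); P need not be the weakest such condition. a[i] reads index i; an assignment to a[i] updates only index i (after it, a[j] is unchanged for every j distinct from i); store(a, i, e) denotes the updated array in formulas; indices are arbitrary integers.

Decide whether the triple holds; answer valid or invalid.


Working backward. After the program, the postcondition 3*m - 3*buf[x + 3] >= 8 must hold; in canonical form it is 3*m >= 3*buf[x + 3] + 8.
Then branch requires 3*m >= 3*buf[x + 3] + 8; else branch requires 3*m >= 3*buf[2*arr[0] + j + 1] + 8.
Before the if: ((arr[m + 3] <= 2*j - 6 ==> 3*arr[x + 3] + m <= -6) ==> 3*m >= 3*buf[x + 3] + 8) && ((!(arr[m + 3] <= 2*j - 6 ==> 3*arr[x + 3] + m <= -6)) ==> 3*m >= 3*buf[2*arr[0] + j + 1] + 8)
Before arr[j + 2] := 3*m - 2: ((store(arr, j + 2, 3*m - 2)[m + 3] <= 2*j - 6 ==> 3*store(arr, j + 2, 3*m - 2)[x + 3] + m <= -6) ==> 3*m >= 3*buf[x + 3] + 8) && ((!(store(arr, j + 2, 3*m - 2)[m + 3] <= 2*j - 6 ==> 3*store(arr, j + 2, 3*m - 2)[x + 3] + m <= -6)) ==> 3*m >= 3*buf[2*store(arr, j + 2, 3*m - 2)[0] + j + 1] + 8)
The weakest precondition is ((store(arr, j + 2, 3*m - 2)[m + 3] <= 2*j - 6 ==> 3*store(arr, j + 2, 3*m - 2)[x + 3] + m <= -6) ==> 3*m >= 3*buf[x + 3] + 8) && ((!(store(arr, j + 2, 3*m - 2)[m + 3] <= 2*j - 6 ==> 3*store(arr, j + 2, 3*m - 2)[x + 3] + m <= -6)) ==> 3*m >= 3*buf[2*store(arr, j + 2, 3*m - 2)[0] + j + 1] + 8).
Check whether ((store(arr, j + 2, 3*m - 2)[m + 3] <= 2*j - 6 ==> 3*store(arr, j + 2, 3*m - 2)[x + 3] + m <= -6) ==> 3*m >= 3*buf[x + 3] + 8) && ((!(store(arr, j + 2, 3*m - 2)[m + 3] <= 2*j - 6 ==> 3*store(arr, j + 2, 3*m - 2)[x + 3] + m <= -2)) ==> 3*m >= 3*buf[2*store(arr, j + 2, 3*m - 2)[0] + j + 1] + 8) implies it.
Countermodel: at the initial state arr = {[0] = 5, [3] = -56, [4] = 5, [7] = -1, [13] = 5, elsewhere 5}, buf = {[0] = 0, [3] = 0, [4] = 0, [7] = 0, [13] = 0, elsewhere 0}, j = 2, m = 0, x = 4, the precondition holds but the weakest precondition fails.
Answer: invalid


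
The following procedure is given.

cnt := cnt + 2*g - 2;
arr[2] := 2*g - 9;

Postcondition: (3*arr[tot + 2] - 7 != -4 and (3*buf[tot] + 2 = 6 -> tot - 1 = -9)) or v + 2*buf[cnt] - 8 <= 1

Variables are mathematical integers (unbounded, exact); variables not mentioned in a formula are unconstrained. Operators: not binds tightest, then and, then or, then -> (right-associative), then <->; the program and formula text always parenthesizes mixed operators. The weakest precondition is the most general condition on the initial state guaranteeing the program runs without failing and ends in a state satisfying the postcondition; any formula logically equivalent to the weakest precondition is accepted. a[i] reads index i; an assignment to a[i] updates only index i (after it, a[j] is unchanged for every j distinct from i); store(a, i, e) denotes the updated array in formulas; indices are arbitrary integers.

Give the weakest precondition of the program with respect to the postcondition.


Working backward. After the program, the postcondition (3*arr[tot + 2] - 7 != -4 and (3*buf[tot] + 2 = 6 -> tot - 1 = -9)) or v + 2*buf[cnt] - 8 <= 1 must hold; in canonical form it is (3*arr[tot + 2] != 3 and (3*buf[tot] = 4 -> tot = -8)) or 2*buf[cnt] + v <= 9.
Before arr[2] := 2*g - 9: (3*store(arr, 2, 2*g - 9)[tot + 2] != 3 and (3*buf[tot] = 4 -> tot = -8)) or 2*buf[cnt] + v <= 9
Before cnt := cnt + 2*g - 2: (3*store(arr, 2, 2*g - 9)[tot + 2] != 3 and (3*buf[tot] = 4 -> tot = -8)) or 2*buf[cnt + 2*g - 2] + v <= 9
Answer: WP = (3*store(arr, 2, 2*g - 9)[tot + 2] != 3 and (3*buf[tot] = 4 -> tot = -8)) or 2*buf[cnt + 2*g - 2] + v <= 9


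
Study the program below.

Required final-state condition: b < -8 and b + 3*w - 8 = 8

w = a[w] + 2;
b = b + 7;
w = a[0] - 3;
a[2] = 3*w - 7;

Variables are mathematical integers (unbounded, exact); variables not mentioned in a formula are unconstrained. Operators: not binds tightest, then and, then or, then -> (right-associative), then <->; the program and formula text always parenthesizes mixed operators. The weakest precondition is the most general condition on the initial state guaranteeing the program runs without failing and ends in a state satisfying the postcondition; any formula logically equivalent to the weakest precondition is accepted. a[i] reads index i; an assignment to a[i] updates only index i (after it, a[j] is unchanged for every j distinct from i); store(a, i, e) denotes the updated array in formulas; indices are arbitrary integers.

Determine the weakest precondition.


Working backward. After the program, the postcondition b < -8 and b + 3*w - 8 = 8 must hold; in canonical form it is b < -8 and b + 3*w = 16.
Before a[2] := 3*w - 7: b < -8 and b + 3*w = 16
Before w := a[0] - 3: b < -8 and 3*a[0] + b = 25
Before b := b + 7: b < -15 and 3*a[0] + b = 18
Before w := a[w] + 2: b < -15 and 3*a[0] + b = 18
Answer: WP = b < -15 and 3*a[0] + b = 18


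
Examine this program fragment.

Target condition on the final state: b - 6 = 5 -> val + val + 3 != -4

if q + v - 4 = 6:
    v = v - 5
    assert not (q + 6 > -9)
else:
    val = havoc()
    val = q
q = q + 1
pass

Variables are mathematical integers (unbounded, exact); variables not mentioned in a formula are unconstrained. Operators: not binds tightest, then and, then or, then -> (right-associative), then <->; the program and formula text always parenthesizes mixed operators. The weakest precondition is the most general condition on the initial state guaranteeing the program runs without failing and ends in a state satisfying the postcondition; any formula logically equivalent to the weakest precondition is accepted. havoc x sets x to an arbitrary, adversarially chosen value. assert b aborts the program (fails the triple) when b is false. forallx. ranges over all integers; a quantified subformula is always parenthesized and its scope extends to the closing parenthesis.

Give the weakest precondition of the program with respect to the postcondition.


Working backward. After the program, the postcondition b - 6 = 5 -> val + val + 3 != -4 must hold; in canonical form it is b = 11 -> 2*val != -7.
Before skip: b = 11 -> 2*val != -7
Before q := q + 1: b = 11 -> 2*val != -7
Then branch requires (not (q > -15)) and (b = 11 -> 2*val != -7); else branch requires b = 11 -> 2*q != -7.
Before the if: (q + v = 10 -> ((not (q > -15)) and (b = 11 -> 2*val != -7))) and ((not (q + v = 10)) -> (b = 11 -> 2*q != -7))
Answer: WP = (q + v = 10 -> ((not (q > -15)) and (b = 11 -> 2*val != -7))) and ((not (q + v = 10)) -> (b = 11 -> 2*q != -7))


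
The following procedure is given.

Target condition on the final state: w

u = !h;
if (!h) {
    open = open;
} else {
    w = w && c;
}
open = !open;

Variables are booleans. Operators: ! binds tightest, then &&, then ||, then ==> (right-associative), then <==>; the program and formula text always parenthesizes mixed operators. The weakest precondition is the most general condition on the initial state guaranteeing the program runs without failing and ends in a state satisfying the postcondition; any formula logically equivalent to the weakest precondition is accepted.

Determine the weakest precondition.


Working backward. After the program, w must hold.
Before open := !open: w
Then branch requires w; else branch requires w && c.
Before the if: ((!h) ==> w) && (h ==> (w && c))
Before u := !h: ((!h) ==> w) && (h ==> (w && c))
Answer: WP = ((!h) ==> w) && (h ==> (w && c))


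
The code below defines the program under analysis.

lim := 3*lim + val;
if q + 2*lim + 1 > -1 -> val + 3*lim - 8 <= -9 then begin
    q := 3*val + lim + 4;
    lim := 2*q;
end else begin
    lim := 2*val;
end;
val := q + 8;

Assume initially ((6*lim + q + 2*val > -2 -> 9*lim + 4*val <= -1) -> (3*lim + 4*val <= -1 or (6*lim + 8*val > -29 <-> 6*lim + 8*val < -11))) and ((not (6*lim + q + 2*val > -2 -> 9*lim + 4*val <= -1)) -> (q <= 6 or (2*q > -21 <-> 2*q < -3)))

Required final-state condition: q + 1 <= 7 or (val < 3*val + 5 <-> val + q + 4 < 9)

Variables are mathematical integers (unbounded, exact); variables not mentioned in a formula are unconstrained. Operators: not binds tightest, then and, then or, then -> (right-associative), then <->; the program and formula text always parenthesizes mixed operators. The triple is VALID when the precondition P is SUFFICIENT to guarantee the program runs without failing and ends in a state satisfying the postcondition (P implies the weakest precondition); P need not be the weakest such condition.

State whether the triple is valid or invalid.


Working backward. After the program, the postcondition q + 1 <= 7 or (val < 3*val + 5 <-> val + q + 4 < 9) must hold; in canonical form it is q <= 6 or (2*val > -5 <-> q + val < 5).
Before val := q + 8: q <= 6 or (2*q > -21 <-> 2*q < -3)
Then branch requires lim + 3*val <= 2 or (2*lim + 6*val > -29 <-> 2*lim + 6*val < -11); else branch requires q <= 6 or (2*q > -21 <-> 2*q < -3).
Before the if: ((2*lim + q > -2 -> 3*lim + val <= -1) -> (lim + 3*val <= 2 or (2*lim + 6*val > -29 <-> 2*lim + 6*val < -11))) and ((not (2*lim + q > -2 -> 3*lim + val <= -1)) -> (q <= 6 or (2*q > -21 <-> 2*q < -3)))
Before lim := 3*lim + val: ((6*lim + q + 2*val > -2 -> 9*lim + 4*val <= -1) -> (3*lim + 4*val <= 2 or (6*lim + 8*val > -29 <-> 6*lim + 8*val < -11))) and ((not (6*lim + q + 2*val > -2 -> 9*lim + 4*val <= -1)) -> (q <= 6 or (2*q > -21 <-> 2*q < -3)))
The weakest precondition is ((6*lim + q + 2*val > -2 -> 9*lim + 4*val <= -1) -> (3*lim + 4*val <= 2 or (6*lim + 8*val > -29 <-> 6*lim + 8*val < -11))) and ((not (6*lim + q + 2*val > -2 -> 9*lim + 4*val <= -1)) -> (q <= 6 or (2*q > -21 <-> 2*q < -3))).
Check whether ((6*lim + q + 2*val > -2 -> 9*lim + 4*val <= -1) -> (3*lim + 4*val <= -1 or (6*lim + 8*val > -29 <-> 6*lim + 8*val < -11))) and ((not (6*lim + q + 2*val > -2 -> 9*lim + 4*val <= -1)) -> (q <= 6 or (2*q > -21 <-> 2*q < -3))) implies it.
Every state satisfying the precondition satisfies the weakest precondition: the implication holds.
Answer: valid


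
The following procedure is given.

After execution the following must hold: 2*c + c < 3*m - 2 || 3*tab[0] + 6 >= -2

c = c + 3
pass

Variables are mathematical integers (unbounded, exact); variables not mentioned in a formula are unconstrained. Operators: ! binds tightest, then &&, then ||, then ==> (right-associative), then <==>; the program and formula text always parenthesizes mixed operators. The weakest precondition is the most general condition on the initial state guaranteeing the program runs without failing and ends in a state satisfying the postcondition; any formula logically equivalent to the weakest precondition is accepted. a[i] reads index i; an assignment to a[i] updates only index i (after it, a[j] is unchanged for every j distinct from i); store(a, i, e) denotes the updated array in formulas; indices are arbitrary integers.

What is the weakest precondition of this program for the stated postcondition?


Working backward. After the program, the postcondition 2*c + c < 3*m - 2 || 3*tab[0] + 6 >= -2 must hold; in canonical form it is 3*c < 3*m - 2 || 3*tab[0] >= -8.
Before skip: 3*c < 3*m - 2 || 3*tab[0] >= -8
Before c := c + 3: 3*c < 3*m - 11 || 3*tab[0] >= -8
Answer: WP = 3*c < 3*m - 11 || 3*tab[0] >= -8


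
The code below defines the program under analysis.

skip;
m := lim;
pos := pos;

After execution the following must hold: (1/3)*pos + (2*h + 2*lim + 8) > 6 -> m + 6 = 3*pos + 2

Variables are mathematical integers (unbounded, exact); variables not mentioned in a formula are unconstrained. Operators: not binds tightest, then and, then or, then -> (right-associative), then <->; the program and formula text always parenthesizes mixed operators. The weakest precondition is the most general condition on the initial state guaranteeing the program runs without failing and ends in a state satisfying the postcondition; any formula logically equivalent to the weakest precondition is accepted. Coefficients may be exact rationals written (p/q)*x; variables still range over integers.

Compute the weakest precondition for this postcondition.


Working backward. After the program, the postcondition (1/3)*pos + (2*h + 2*lim + 8) > 6 -> m + 6 = 3*pos + 2 must hold; in canonical form it is 2*h + 2*lim + (1/3)*pos > -2 -> m = 3*pos - 4.
Before pos := pos: 2*h + 2*lim + (1/3)*pos > -2 -> m = 3*pos - 4
Before m := lim: 2*h + 2*lim + (1/3)*pos > -2 -> lim = 3*pos - 4
Before skip: 2*h + 2*lim + (1/3)*pos > -2 -> lim = 3*pos - 4
Answer: WP = 2*h + 2*lim + (1/3)*pos > -2 -> lim = 3*pos - 4


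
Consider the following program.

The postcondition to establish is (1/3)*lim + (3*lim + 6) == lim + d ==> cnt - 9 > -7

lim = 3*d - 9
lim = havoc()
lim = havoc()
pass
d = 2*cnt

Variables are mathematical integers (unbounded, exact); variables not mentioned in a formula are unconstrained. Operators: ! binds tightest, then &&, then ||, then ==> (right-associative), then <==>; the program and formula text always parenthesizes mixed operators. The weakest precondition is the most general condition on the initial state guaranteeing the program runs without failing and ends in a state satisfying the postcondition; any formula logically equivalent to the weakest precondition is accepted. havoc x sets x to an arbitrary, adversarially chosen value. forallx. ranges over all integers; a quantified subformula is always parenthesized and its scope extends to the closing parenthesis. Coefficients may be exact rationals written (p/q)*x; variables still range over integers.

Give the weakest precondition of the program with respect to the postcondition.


Working backward. After the program, the postcondition (1/3)*lim + (3*lim + 6) == lim + d ==> cnt - 9 > -7 must hold; in canonical form it is (7/3)*lim == d - 6 ==> cnt > 2.
Before d := 2*cnt: (7/3)*lim == 2*cnt - 6 ==> cnt > 2
Before skip: (7/3)*lim == 2*cnt - 6 ==> cnt > 2
Before havoc lim: forall lim_1. ((7/3)*lim_1 == 2*cnt - 6 ==> cnt > 2)
Before havoc lim: forall lim_1. ((7/3)*lim_1 == 2*cnt - 6 ==> cnt > 2)
Before lim := 3*d - 9: forall lim_1. ((7/3)*lim_1 == 2*cnt - 6 ==> cnt > 2)
Answer: WP = forall lim_1. ((7/3)*lim_1 == 2*cnt - 6 ==> cnt > 2)


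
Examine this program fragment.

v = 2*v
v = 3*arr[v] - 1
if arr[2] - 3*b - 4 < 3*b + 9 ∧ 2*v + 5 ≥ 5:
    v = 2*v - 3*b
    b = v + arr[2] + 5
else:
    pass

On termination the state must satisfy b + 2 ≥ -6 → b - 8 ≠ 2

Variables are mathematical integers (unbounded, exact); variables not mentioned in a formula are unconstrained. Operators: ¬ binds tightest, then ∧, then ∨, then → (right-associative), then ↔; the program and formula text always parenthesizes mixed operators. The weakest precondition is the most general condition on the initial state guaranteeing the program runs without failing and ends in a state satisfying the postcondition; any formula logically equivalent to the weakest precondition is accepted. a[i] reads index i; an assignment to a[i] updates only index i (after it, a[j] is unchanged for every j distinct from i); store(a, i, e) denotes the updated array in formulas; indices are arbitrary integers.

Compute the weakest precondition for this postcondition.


Working backward. After the program, the postcondition b + 2 ≥ -6 → b - 8 ≠ 2 must hold; in canonical form it is b ≥ -8 → b ≠ 10.
Then branch requires arr[2] + 2*v ≥ 3*b - 13 → arr[2] + 2*v ≠ 3*b + 5; else branch requires b ≥ -8 → b ≠ 10.
Before the if: ((arr[2] < 6*b + 13 ∧ 2*v ≥ 0) → (arr[2] + 2*v ≥ 3*b - 13 → arr[2] + 2*v ≠ 3*b + 5)) ∧ ((¬(arr[2] < 6*b + 13 ∧ 2*v ≥ 0)) → (b ≥ -8 → b ≠ 10))
Before v := 3*arr[v] - 1: ((arr[2] < 6*b + 13 ∧ 6*arr[v] ≥ 2) → (arr[2] + 6*arr[v] ≥ 3*b - 11 → arr[2] + 6*arr[v] ≠ 3*b + 7)) ∧ ((¬(arr[2] < 6*b + 13 ∧ 6*arr[v] ≥ 2)) → (b ≥ -8 → b ≠ 10))
Before v := 2*v: ((arr[2] < 6*b + 13 ∧ 6*arr[2*v] ≥ 2) → (arr[2] + 6*arr[2*v] ≥ 3*b - 11 → arr[2] + 6*arr[2*v] ≠ 3*b + 7)) ∧ ((¬(arr[2] < 6*b + 13 ∧ 6*arr[2*v] ≥ 2)) → (b ≥ -8 → b ≠ 10))
Answer: WP = ((arr[2] < 6*b + 13 ∧ 6*arr[2*v] ≥ 2) → (arr[2] + 6*arr[2*v] ≥ 3*b - 11 → arr[2] + 6*arr[2*v] ≠ 3*b + 7)) ∧ ((¬(arr[2] < 6*b + 13 ∧ 6*arr[2*v] ≥ 2)) → (b ≥ -8 → b ≠ 10))


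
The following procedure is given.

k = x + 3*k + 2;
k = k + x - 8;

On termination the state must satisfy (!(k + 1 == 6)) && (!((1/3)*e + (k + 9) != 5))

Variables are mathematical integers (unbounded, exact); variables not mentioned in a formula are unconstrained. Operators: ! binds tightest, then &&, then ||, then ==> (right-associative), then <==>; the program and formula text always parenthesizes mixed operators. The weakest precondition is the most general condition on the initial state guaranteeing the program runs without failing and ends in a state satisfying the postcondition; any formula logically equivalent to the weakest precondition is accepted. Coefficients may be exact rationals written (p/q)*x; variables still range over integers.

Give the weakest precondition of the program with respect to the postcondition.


Working backward. After the program, the postcondition (!(k + 1 == 6)) && (!((1/3)*e + (k + 9) != 5)) must hold; in canonical form it is (!(k == 5)) && (!((1/3)*e + k != -4)).
Before k := k + x - 8: (!(k + x == 13)) && (!((1/3)*e + k + x != 4))
Before k := x + 3*k + 2: (!(3*k + 2*x == 11)) && (!((1/3)*e + 3*k + 2*x != 2))
Answer: WP = (!(3*k + 2*x == 11)) && (!((1/3)*e + 3*k + 2*x != 2))


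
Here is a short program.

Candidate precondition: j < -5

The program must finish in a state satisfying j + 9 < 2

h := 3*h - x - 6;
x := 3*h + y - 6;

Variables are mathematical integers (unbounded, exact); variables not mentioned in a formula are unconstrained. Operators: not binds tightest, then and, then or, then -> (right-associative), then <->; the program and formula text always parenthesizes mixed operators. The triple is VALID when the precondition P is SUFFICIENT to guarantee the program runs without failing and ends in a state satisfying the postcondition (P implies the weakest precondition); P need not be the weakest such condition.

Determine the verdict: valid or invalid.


Working backward. After the program, the postcondition j + 9 < 2 must hold; in canonical form it is j < -7.
Before x := 3*h + y - 6: j < -7
Before h := 3*h - x - 6: j < -7
The weakest precondition is j < -7.
Check whether j < -5 implies it.
Countermodel: at the initial state j = -7, the precondition holds but the weakest precondition fails.
Answer: invalid


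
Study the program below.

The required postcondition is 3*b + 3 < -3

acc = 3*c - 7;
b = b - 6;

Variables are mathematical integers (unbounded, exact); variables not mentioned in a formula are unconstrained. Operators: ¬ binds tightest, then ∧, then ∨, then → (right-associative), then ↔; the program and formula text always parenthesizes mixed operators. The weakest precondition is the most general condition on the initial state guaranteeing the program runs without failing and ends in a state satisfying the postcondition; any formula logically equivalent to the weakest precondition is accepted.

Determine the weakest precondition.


Working backward. After the program, the postcondition 3*b + 3 < -3 must hold; in canonical form it is 3*b < -6.
Before b := b - 6: 3*b < 12
Before acc := 3*c - 7: 3*b < 12
Answer: WP = 3*b < 12


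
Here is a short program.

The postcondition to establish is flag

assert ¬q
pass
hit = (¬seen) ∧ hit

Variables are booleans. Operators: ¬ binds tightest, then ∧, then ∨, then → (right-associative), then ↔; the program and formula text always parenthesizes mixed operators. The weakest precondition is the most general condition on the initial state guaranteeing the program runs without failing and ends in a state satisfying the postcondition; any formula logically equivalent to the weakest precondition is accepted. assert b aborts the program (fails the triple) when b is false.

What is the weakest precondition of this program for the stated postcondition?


Working backward. After the program, flag must hold.
Before hit := (¬seen) ∧ hit: flag
Before skip: flag
Before assert ¬q: (¬q) ∧ flag
Answer: WP = (¬q) ∧ flag
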